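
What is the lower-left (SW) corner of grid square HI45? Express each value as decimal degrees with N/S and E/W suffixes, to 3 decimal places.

5.000° S, 32.000° W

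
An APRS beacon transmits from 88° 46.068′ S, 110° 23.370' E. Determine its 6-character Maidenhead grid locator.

OA51ef

Offset from 180°W / 90°S: lon 290.3895°, lat 1.2322°.
Field: lon ⌊290.3895/20⌋ = 14 → O; lat ⌊1.2322/10⌋ = 0 → A.
Square: lon ⌊10.3895/2⌋ = 5; lat ⌊1.2322/1⌋ = 1.
Subsquare: lon ⌊0.3895/0.0833333⌋ = 4 → e; lat ⌊0.2322/0.0416667⌋ = 5 → f.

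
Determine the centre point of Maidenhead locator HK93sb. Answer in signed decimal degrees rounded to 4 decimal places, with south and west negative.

Field H=7, K=10: +7·20° lon, +10·10° lat → SW at lon -40°, lat 10°.
Square 9, 3: +9·2° lon, +3·1° lat → SW at lon -22°, lat 13°.
Subsquare s=18, b=1: +18·0.0833333° lon, +1·0.0416667° lat → SW at lon -20.5°, lat 13.0417°.
Cell spans 0.0833333° lon × 0.0416667° lat. Centre is SW corner plus half of each.
latitude 13.0625, longitude -20.4583.

13.0625, -20.4583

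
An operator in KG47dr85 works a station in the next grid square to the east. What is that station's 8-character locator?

KG47dr95

Longitude extended square 8; +1 → 9.
The latitude characters are unchanged.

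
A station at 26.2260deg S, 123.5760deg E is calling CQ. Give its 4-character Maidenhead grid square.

Shift to the Maidenhead origin (180°W, 90°S): lon 303.58, lat 63.77.
Field (20°×10°, letters A–R): 303.58/20 → 15 → P, 63.77/10 → 6 → G; chars PG.
Square (2°×1°, digits 0–9): 3.58/2 → 1, 3.77/1 → 3; chars 13.

PG13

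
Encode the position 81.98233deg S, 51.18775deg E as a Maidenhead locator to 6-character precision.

LA58oa

Shift to the Maidenhead origin (180°W, 90°S): lon 231.1877, lat 8.0177.
Field: 231.1877/20 → 11 → L, 8.0177/10 → 0 → A; chars LA.
Square: 11.1877/2 → 5, 8.0177/1 → 8; chars 58.
Subsquare: 1.1877/0.0833333 → 14 → o, 0.0177/0.0416667 → 0 → a; chars oa.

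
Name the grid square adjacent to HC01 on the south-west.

GC90

Longitude square 0; −1 → -1, wraps to 9, carry into field.
Longitude field H = 7; −1 → 6 = G.
Latitude square 1; −1 → 0.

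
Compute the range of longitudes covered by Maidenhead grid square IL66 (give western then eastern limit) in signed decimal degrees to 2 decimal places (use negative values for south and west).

-8.00, -6.00

Field I=8, L=11: +8·20° lon, +11·10° lat → SW at lon -20°, lat 20°.
Square 6, 6: +6·2° lon, +6·1° lat → SW at lon -8°, lat 26°.
Cell spans 2° lon × 1° lat.
west -8.00, east -6.00.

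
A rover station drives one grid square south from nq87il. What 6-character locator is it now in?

NQ87ik

Latitude subsquare l = 11; −1 → 10 = k.
The longitude characters are unchanged.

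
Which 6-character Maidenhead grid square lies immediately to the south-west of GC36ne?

GC36md

Longitude subsquare n = 13; −1 → 12 = m.
Latitude subsquare e = 4; −1 → 3 = d.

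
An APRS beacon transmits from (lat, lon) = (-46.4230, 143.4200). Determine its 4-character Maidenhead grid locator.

QE13

Offset from 180°W / 90°S: lon 323.42°, lat 43.58°.
Field: 323.42/20 → 16 → Q, 43.58/10 → 4 → E; chars QE.
Square: 3.42/2 → 1, 3.58/1 → 3; chars 13.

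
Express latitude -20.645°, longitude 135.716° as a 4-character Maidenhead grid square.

Add 180° to longitude and 90° to latitude: 315.72, 69.36.
Field: 315.72/20 → 15 → P, 69.36/10 → 6 → G; chars PG.
Square: 15.72/2 → 7, 9.36/1 → 9; chars 79.

PG79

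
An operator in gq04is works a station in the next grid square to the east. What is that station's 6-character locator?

Longitude subsquare i = 8; +1 → 9 = j.
The latitude characters are unchanged.

GQ04js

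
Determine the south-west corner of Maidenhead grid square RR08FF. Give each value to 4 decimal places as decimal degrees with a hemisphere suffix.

88.2083° N, 160.4167° E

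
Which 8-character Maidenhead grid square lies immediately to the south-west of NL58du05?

NL58cu94

Longitude extended square 0; −1 → -1, wraps to 9, carry into subsquare.
Longitude subsquare d = 3; −1 → 2 = c.
Latitude extended square 5; −1 → 4.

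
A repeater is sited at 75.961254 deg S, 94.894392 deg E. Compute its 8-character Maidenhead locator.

Shift to the Maidenhead origin (180°W, 90°S): lon 274.89439, lat 14.03875.
Field: 274.89439/20 → 13 → N, 14.03875/10 → 1 → B; chars NB.
Square: 14.89439/2 → 7, 4.03875/1 → 4; chars 74.
Subsquare: 0.89439/0.0833333 → 10 → k, 0.03875/0.0416667 → 0 → a; chars ka.
Extended square: 0.06106/0.00833333 → 7, 0.03875/0.00416667 → 9; chars 79.

NB74ka79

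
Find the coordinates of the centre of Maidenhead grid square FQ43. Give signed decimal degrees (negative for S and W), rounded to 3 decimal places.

73.500, -71.000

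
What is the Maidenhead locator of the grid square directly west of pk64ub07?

PK64tb97

Longitude extended square 0; −1 → -1, wraps to 9, carry into subsquare.
Longitude subsquare u = 20; −1 → 19 = t.
The latitude characters are unchanged.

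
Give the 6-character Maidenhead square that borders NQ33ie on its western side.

Longitude subsquare i = 8; −1 → 7 = h.
The latitude characters are unchanged.

NQ33he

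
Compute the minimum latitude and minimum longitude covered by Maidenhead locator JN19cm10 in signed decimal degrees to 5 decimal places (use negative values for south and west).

Field J=9, N=13: +9·20° lon, +13·10° lat → SW at lon 0°, lat 40°.
Square 1, 9: +1·2° lon, +9·1° lat → SW at lon 2°, lat 49°.
Subsquare c=2, m=12: +2·0.0833333° lon, +12·0.0416667° lat → SW at lon 2.16667°, lat 49.5°.
Extended square 1, 0: +1·0.00833333° lon, +0·0.00416667° lat → SW at lon 2.175°, lat 49.5°.
latitude 49.50000, longitude 2.17500.

49.50000, 2.17500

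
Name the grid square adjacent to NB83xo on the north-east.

NB93ap

Longitude subsquare x = 23; +1 → 24, wraps to 0 = a, carry into square.
Longitude square 8; +1 → 9.
Latitude subsquare o = 14; +1 → 15 = p.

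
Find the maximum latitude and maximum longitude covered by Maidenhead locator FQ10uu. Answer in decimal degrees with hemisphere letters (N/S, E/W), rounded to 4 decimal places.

70.8750° N, 76.2500° W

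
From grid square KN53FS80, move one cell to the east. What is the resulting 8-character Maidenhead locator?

KN53fs90

Longitude extended square 8; +1 → 9.
The latitude characters are unchanged.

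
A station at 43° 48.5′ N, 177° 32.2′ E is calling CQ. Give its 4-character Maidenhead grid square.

Add 180° to longitude and 90° to latitude: 357.54, 133.81.
Field: lon ⌊357.54/20⌋ = 17 → R; lat ⌊133.81/10⌋ = 13 → N.
Square: lon ⌊17.54/2⌋ = 8; lat ⌊3.81/1⌋ = 3.

RN83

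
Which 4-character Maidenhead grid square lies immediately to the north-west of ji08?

II99

Longitude square 0; −1 → -1, wraps to 9, carry into field.
Longitude field J = 9; −1 → 8 = I.
Latitude square 8; +1 → 9.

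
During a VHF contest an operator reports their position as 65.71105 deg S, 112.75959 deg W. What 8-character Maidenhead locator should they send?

Offset from 180°W / 90°S: lon 67.24041°, lat 24.28895°.
Field: lon ⌊67.24041/20⌋ = 3 → D; lat ⌊24.28895/10⌋ = 2 → C.
Square: lon ⌊7.24041/2⌋ = 3; lat ⌊4.28895/1⌋ = 4.
Subsquare: lon ⌊1.24041/0.0833333⌋ = 14 → o; lat ⌊0.28895/0.0416667⌋ = 6 → g.
Extended square: lon ⌊0.07374/0.00833333⌋ = 8; lat ⌊0.03895/0.00416667⌋ = 9.

DC34og89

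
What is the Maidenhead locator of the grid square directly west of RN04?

QN94

Longitude square 0; −1 → -1, wraps to 9, carry into field.
Longitude field R = 17; −1 → 16 = Q.
The latitude characters are unchanged.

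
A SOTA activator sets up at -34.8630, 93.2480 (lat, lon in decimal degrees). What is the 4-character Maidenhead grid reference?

NF65

Offset from 180°W / 90°S: lon 273.25°, lat 55.14°.
Field: 273.25/20 → 13 → N, 55.14/10 → 5 → F; chars NF.
Square: 13.25/2 → 6, 5.14/1 → 5; chars 65.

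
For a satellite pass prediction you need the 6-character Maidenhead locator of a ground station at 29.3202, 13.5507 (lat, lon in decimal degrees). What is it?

JL69sh

Shift to the Maidenhead origin (180°W, 90°S): lon 193.5507, lat 119.3202.
Field: lon ⌊193.5507/20⌋ = 9 → J; lat ⌊119.3202/10⌋ = 11 → L.
Square: lon ⌊13.5507/2⌋ = 6; lat ⌊9.3202/1⌋ = 9.
Subsquare: lon ⌊1.5507/0.0833333⌋ = 18 → s; lat ⌊0.3202/0.0416667⌋ = 7 → h.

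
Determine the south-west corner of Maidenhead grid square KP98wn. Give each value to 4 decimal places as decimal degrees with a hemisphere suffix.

68.5417° N, 39.8333° E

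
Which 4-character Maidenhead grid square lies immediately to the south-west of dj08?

CJ97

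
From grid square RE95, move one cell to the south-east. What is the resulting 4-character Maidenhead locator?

Longitude square 9; +1 → 10, wraps to 0, carry into field.
Longitude field R = 17; +1 → 18, wraps to 0 = A, wrapping around the antimeridian.
Latitude square 5; −1 → 4.

AE04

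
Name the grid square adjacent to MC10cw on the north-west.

MC10bx

Longitude subsquare c = 2; −1 → 1 = b.
Latitude subsquare w = 22; +1 → 23 = x.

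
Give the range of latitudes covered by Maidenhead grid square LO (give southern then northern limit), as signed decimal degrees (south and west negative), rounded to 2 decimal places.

Field L=11, O=14: +11·20° lon, +14·10° lat → SW at lon 40°, lat 50°.
Cell spans 20° lon × 10° lat.
south 50.00, north 60.00.

50.00, 60.00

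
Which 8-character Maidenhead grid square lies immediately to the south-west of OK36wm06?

OK36vm95

Longitude extended square 0; −1 → -1, wraps to 9, carry into subsquare.
Longitude subsquare w = 22; −1 → 21 = v.
Latitude extended square 6; −1 → 5.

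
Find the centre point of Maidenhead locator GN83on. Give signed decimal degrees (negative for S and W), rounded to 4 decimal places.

43.5625, -42.7917

Field G=6, N=13: +6·20° lon, +13·10° lat → SW at lon -60°, lat 40°.
Square 8, 3: +8·2° lon, +3·1° lat → SW at lon -44°, lat 43°.
Subsquare o=14, n=13: +14·0.0833333° lon, +13·0.0416667° lat → SW at lon -42.8333°, lat 43.5417°.
Cell spans 0.0833333° lon × 0.0416667° lat. Centre is SW corner plus half of each.
latitude 43.5625, longitude -42.7917.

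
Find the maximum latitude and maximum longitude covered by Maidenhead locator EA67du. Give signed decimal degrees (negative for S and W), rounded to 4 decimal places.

Field E=4, A=0: +4·20° lon, +0·10° lat → SW at lon -100°, lat -90°.
Square 6, 7: +6·2° lon, +7·1° lat → SW at lon -88°, lat -83°.
Subsquare d=3, u=20: +3·0.0833333° lon, +20·0.0416667° lat → SW at lon -87.75°, lat -82.1667°.
Cell spans 0.0833333° lon × 0.0416667° lat. NE corner is SW corner plus one full cell.
latitude -82.1250, longitude -87.6667.

-82.1250, -87.6667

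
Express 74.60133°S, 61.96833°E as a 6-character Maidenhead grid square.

Shift to the Maidenhead origin (180°W, 90°S): lon 241.9683, lat 15.3987.
Field (20°×10°, letters A–R): lon ⌊241.9683/20⌋ = 12 → M; lat ⌊15.3987/10⌋ = 1 → B.
Square (2°×1°, digits 0–9): lon ⌊1.9683/2⌋ = 0; lat ⌊5.3987/1⌋ = 5.
Subsquare (5′×2.5′, letters a–x): lon ⌊1.9683/0.0833333⌋ = 23 → x; lat ⌊0.3987/0.0416667⌋ = 9 → j.

MB05xj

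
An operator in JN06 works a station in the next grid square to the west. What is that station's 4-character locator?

IN96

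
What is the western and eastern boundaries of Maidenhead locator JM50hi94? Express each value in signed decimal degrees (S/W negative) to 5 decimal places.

10.65833, 10.66667

Field J=9, M=12: +9·20° lon, +12·10° lat → SW at lon 0°, lat 30°.
Square 5, 0: +5·2° lon, +0·1° lat → SW at lon 10°, lat 30°.
Subsquare h=7, i=8: +7·0.0833333° lon, +8·0.0416667° lat → SW at lon 10.5833°, lat 30.3333°.
Extended square 9, 4: +9·0.00833333° lon, +4·0.00416667° lat → SW at lon 10.6583°, lat 30.35°.
Cell spans 0.00833333° lon × 0.00416667° lat.
west 10.65833, east 10.66667.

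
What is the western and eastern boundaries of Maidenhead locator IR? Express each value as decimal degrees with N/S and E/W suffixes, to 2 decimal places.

Field I=8, R=17: +8·20° lon, +17·10° lat → SW at lon -20°, lat 80°.
Cell spans 20° lon × 10° lat.
west 20.00° W, east 0.00° E.

20.00° W, 0.00° E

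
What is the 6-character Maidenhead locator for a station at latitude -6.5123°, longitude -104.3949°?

Add 180° to longitude and 90° to latitude: 75.6051, 83.4877.
Field (20°×10°, letters A–R): lon ⌊75.6051/20⌋ = 3 → D; lat ⌊83.4877/10⌋ = 8 → I.
Square (2°×1°, digits 0–9): lon ⌊15.6051/2⌋ = 7; lat ⌊3.4877/1⌋ = 3.
Subsquare (5′×2.5′, letters a–x): lon ⌊1.6051/0.0833333⌋ = 19 → t; lat ⌊0.4877/0.0416667⌋ = 11 → l.

DI73tl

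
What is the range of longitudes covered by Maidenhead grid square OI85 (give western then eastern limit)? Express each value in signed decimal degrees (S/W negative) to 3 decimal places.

116.000, 118.000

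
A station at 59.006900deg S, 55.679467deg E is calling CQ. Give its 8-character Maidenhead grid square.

Shift to the Maidenhead origin (180°W, 90°S): lon 235.67947, lat 30.99310.
Field: 235.67947/20 → 11 → L, 30.99310/10 → 3 → D; chars LD.
Square: 15.67947/2 → 7, 0.99310/1 → 0; chars 70.
Subsquare: 1.67947/0.0833333 → 20 → u, 0.99310/0.0416667 → 23 → x; chars ux.
Extended square: 0.01280/0.00833333 → 1, 0.03477/0.00416667 → 8; chars 18.

LD70ux18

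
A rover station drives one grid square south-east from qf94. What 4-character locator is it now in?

RF03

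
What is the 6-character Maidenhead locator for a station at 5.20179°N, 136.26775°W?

CJ15ue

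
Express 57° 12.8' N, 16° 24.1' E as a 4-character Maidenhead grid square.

JO87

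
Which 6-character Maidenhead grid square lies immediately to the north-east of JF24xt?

JF34au

Longitude subsquare x = 23; +1 → 24, wraps to 0 = a, carry into square.
Longitude square 2; +1 → 3.
Latitude subsquare t = 19; +1 → 20 = u.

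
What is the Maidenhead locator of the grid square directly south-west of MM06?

LM95

Longitude square 0; −1 → -1, wraps to 9, carry into field.
Longitude field M = 12; −1 → 11 = L.
Latitude square 6; −1 → 5.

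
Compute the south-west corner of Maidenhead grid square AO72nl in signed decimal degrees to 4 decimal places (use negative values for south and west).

52.4583, -164.9167

Field A=0, O=14: +0·20° lon, +14·10° lat → SW at lon -180°, lat 50°.
Square 7, 2: +7·2° lon, +2·1° lat → SW at lon -166°, lat 52°.
Subsquare n=13, l=11: +13·0.0833333° lon, +11·0.0416667° lat → SW at lon -164.917°, lat 52.4583°.
latitude 52.4583, longitude -164.9167.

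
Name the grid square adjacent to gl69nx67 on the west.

Longitude extended square 6; −1 → 5.
The latitude characters are unchanged.

GL69nx57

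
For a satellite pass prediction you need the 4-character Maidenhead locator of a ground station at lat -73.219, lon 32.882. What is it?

KB66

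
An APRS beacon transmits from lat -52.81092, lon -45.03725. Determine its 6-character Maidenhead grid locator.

GD77le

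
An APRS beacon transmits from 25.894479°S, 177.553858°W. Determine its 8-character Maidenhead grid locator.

AG14fc35

Offset from 180°W / 90°S: lon 2.44614°, lat 64.10552°.
Field: 2.44614/20 → 0 → A, 64.10552/10 → 6 → G; chars AG.
Square: 2.44614/2 → 1, 4.10552/1 → 4; chars 14.
Subsquare: 0.44614/0.0833333 → 5 → f, 0.10552/0.0416667 → 2 → c; chars fc.
Extended square: 0.02948/0.00833333 → 3, 0.02219/0.00416667 → 5; chars 35.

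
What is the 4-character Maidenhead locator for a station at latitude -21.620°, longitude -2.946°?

IG88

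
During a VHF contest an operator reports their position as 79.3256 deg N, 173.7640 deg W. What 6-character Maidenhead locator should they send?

Offset from 180°W / 90°S: lon 6.2360°, lat 169.3256°.
Field: 6.2360/20 → 0 → A, 169.3256/10 → 16 → Q; chars AQ.
Square: 6.2360/2 → 3, 9.3256/1 → 9; chars 39.
Subsquare: 0.2360/0.0833333 → 2 → c, 0.3256/0.0416667 → 7 → h; chars ch.

AQ39ch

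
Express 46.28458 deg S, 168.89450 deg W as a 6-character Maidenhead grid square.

Offset from 180°W / 90°S: lon 11.1055°, lat 43.7154°.
Field: lon ⌊11.1055/20⌋ = 0 → A; lat ⌊43.7154/10⌋ = 4 → E.
Square: lon ⌊11.1055/2⌋ = 5; lat ⌊3.7154/1⌋ = 3.
Subsquare: lon ⌊1.1055/0.0833333⌋ = 13 → n; lat ⌊0.7154/0.0416667⌋ = 17 → r.

AE53nr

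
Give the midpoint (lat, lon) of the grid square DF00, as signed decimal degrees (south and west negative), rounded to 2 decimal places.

-39.50, -119.00

Field D=3, F=5: +3·20° lon, +5·10° lat → SW at lon -120°, lat -40°.
Square 0, 0: +0·2° lon, +0·1° lat → SW at lon -120°, lat -40°.
Cell spans 2° lon × 1° lat. Centre is SW corner plus half of each.
latitude -39.50, longitude -119.00.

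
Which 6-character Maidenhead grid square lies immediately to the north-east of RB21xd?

RB31ae

Longitude subsquare x = 23; +1 → 24, wraps to 0 = a, carry into square.
Longitude square 2; +1 → 3.
Latitude subsquare d = 3; +1 → 4 = e.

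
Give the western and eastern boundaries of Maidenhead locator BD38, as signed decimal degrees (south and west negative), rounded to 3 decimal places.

Field B=1, D=3: +1·20° lon, +3·10° lat → SW at lon -160°, lat -60°.
Square 3, 8: +3·2° lon, +8·1° lat → SW at lon -154°, lat -52°.
Cell spans 2° lon × 1° lat.
west -154.000, east -152.000.

-154.000, -152.000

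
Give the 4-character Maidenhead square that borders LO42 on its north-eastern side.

LO53

Longitude square 4; +1 → 5.
Latitude square 2; +1 → 3.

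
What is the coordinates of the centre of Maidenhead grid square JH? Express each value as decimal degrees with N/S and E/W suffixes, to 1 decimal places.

Field J=9, H=7: +9·20° lon, +7·10° lat → SW at lon 0°, lat -20°.
Cell spans 20° lon × 10° lat. Centre is SW corner plus half of each.
latitude 15.0° S, longitude 10.0° E.

15.0° S, 10.0° E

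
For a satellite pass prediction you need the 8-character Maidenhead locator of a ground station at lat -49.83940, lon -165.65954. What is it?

AE70ed08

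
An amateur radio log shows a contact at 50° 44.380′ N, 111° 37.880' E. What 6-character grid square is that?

Add 180° to longitude and 90° to latitude: 291.6313, 140.7397.
Field: lon ⌊291.6313/20⌋ = 14 → O; lat ⌊140.7397/10⌋ = 14 → O.
Square: lon ⌊11.6313/2⌋ = 5; lat ⌊0.7397/1⌋ = 0.
Subsquare: lon ⌊1.6313/0.0833333⌋ = 19 → t; lat ⌊0.7397/0.0416667⌋ = 17 → r.

OO50tr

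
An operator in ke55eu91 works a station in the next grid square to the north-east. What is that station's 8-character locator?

KE55fu02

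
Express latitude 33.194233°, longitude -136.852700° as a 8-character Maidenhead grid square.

CM13ne76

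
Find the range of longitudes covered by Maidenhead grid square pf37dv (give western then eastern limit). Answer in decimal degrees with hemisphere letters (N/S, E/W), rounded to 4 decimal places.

Field P=15, F=5: +15·20° lon, +5·10° lat → SW at lon 120°, lat -40°.
Square 3, 7: +3·2° lon, +7·1° lat → SW at lon 126°, lat -33°.
Subsquare d=3, v=21: +3·0.0833333° lon, +21·0.0416667° lat → SW at lon 126.25°, lat -32.125°.
Cell spans 0.0833333° lon × 0.0416667° lat.
west 126.2500° E, east 126.3333° E.

126.2500° E, 126.3333° E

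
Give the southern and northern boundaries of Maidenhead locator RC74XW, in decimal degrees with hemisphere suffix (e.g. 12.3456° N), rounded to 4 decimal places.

65.0833° S, 65.0417° S

Field R=17, C=2: +17·20° lon, +2·10° lat → SW at lon 160°, lat -70°.
Square 7, 4: +7·2° lon, +4·1° lat → SW at lon 174°, lat -66°.
Subsquare x=23, w=22: +23·0.0833333° lon, +22·0.0416667° lat → SW at lon 175.917°, lat -65.0833°.
Cell spans 0.0833333° lon × 0.0416667° lat.
south 65.0833° S, north 65.0417° S.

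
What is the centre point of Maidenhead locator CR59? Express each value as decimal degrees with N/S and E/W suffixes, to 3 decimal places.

89.500° N, 129.000° W

Field C=2, R=17: +2·20° lon, +17·10° lat → SW at lon -140°, lat 80°.
Square 5, 9: +5·2° lon, +9·1° lat → SW at lon -130°, lat 89°.
Cell spans 2° lon × 1° lat. Centre is SW corner plus half of each.
latitude 89.500° N, longitude 129.000° W.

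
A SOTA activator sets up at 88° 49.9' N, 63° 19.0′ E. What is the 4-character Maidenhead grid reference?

MR18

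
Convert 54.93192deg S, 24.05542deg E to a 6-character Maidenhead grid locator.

KD25ab

Add 180° to longitude and 90° to latitude: 204.0554, 35.0681.
Field: 204.0554/20 → 10 → K, 35.0681/10 → 3 → D; chars KD.
Square: 4.0554/2 → 2, 5.0681/1 → 5; chars 25.
Subsquare: 0.0554/0.0833333 → 0 → a, 0.0681/0.0416667 → 1 → b; chars ab.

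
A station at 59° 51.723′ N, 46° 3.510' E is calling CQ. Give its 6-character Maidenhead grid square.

LO39au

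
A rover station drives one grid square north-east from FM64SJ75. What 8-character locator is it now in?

FM64sj86

Longitude extended square 7; +1 → 8.
Latitude extended square 5; +1 → 6.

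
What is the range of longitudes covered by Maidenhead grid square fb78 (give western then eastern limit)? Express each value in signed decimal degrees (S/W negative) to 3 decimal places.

Field F=5, B=1: +5·20° lon, +1·10° lat → SW at lon -80°, lat -80°.
Square 7, 8: +7·2° lon, +8·1° lat → SW at lon -66°, lat -72°.
Cell spans 2° lon × 1° lat.
west -66.000, east -64.000.

-66.000, -64.000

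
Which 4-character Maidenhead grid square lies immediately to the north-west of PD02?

OD93

Longitude square 0; −1 → -1, wraps to 9, carry into field.
Longitude field P = 15; −1 → 14 = O.
Latitude square 2; +1 → 3.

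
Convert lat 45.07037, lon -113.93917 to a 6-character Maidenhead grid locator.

Offset from 180°W / 90°S: lon 66.0608°, lat 135.0704°.
Field: lon ⌊66.0608/20⌋ = 3 → D; lat ⌊135.0704/10⌋ = 13 → N.
Square: lon ⌊6.0608/2⌋ = 3; lat ⌊5.0704/1⌋ = 5.
Subsquare: lon ⌊0.0608/0.0833333⌋ = 0 → a; lat ⌊0.0704/0.0416667⌋ = 1 → b.

DN35ab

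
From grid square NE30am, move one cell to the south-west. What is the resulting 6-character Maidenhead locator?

NE20xl

Longitude subsquare a = 0; −1 → -1, wraps to 23 = x, carry into square.
Longitude square 3; −1 → 2.
Latitude subsquare m = 12; −1 → 11 = l.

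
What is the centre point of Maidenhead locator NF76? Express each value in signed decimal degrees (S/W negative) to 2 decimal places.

Field N=13, F=5: +13·20° lon, +5·10° lat → SW at lon 80°, lat -40°.
Square 7, 6: +7·2° lon, +6·1° lat → SW at lon 94°, lat -34°.
Cell spans 2° lon × 1° lat. Centre is SW corner plus half of each.
latitude -33.50, longitude 95.00.

-33.50, 95.00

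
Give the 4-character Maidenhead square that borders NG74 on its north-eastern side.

NG85

Longitude square 7; +1 → 8.
Latitude square 4; +1 → 5.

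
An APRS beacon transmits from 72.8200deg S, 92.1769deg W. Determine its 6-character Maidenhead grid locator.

Add 180° to longitude and 90° to latitude: 87.8231, 17.1800.
Field: lon ⌊87.8231/20⌋ = 4 → E; lat ⌊17.1800/10⌋ = 1 → B.
Square: lon ⌊7.8231/2⌋ = 3; lat ⌊7.1800/1⌋ = 7.
Subsquare: lon ⌊1.8231/0.0833333⌋ = 21 → v; lat ⌊0.1800/0.0416667⌋ = 4 → e.

EB37ve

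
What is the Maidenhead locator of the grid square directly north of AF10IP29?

AF10iq20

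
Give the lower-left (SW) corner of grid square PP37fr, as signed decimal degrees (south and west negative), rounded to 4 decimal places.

Field P=15, P=15: +15·20° lon, +15·10° lat → SW at lon 120°, lat 60°.
Square 3, 7: +3·2° lon, +7·1° lat → SW at lon 126°, lat 67°.
Subsquare f=5, r=17: +5·0.0833333° lon, +17·0.0416667° lat → SW at lon 126.417°, lat 67.7083°.
latitude 67.7083, longitude 126.4167.

67.7083, 126.4167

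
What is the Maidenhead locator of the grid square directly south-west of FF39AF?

Longitude subsquare a = 0; −1 → -1, wraps to 23 = x, carry into square.
Longitude square 3; −1 → 2.
Latitude subsquare f = 5; −1 → 4 = e.

FF29xe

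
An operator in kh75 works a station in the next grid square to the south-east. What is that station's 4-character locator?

KH84

Longitude square 7; +1 → 8.
Latitude square 5; −1 → 4.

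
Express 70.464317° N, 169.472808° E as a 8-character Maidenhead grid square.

Add 180° to longitude and 90° to latitude: 349.47281, 160.46432.
Field: 349.47281/20 → 17 → R, 160.46432/10 → 16 → Q; chars RQ.
Square: 9.47281/2 → 4, 0.46432/1 → 0; chars 40.
Subsquare: 1.47281/0.0833333 → 17 → r, 0.46432/0.0416667 → 11 → l; chars rl.
Extended square: 0.05614/0.00833333 → 6, 0.00598/0.00416667 → 1; chars 61.

RQ40rl61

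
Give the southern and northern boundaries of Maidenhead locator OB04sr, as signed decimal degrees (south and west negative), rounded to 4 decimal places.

-75.2917, -75.2500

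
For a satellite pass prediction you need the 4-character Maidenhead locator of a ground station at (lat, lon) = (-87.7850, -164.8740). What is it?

AA72

Shift to the Maidenhead origin (180°W, 90°S): lon 15.13, lat 2.22.
Field (20°×10°, letters A–R): lon ⌊15.13/20⌋ = 0 → A; lat ⌊2.22/10⌋ = 0 → A.
Square (2°×1°, digits 0–9): lon ⌊15.13/2⌋ = 7; lat ⌊2.22/1⌋ = 2.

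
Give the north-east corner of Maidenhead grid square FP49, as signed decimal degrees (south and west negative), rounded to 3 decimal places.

Field F=5, P=15: +5·20° lon, +15·10° lat → SW at lon -80°, lat 60°.
Square 4, 9: +4·2° lon, +9·1° lat → SW at lon -72°, lat 69°.
Cell spans 2° lon × 1° lat. NE corner is SW corner plus one full cell.
latitude 70.000, longitude -70.000.

70.000, -70.000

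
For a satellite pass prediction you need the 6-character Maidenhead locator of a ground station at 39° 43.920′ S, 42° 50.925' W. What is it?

GF80ng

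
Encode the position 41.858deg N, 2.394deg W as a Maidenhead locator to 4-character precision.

Add 180° to longitude and 90° to latitude: 177.61, 131.86.
Field: 177.61/20 → 8 → I, 131.86/10 → 13 → N; chars IN.
Square: 17.61/2 → 8, 1.86/1 → 1; chars 81.

IN81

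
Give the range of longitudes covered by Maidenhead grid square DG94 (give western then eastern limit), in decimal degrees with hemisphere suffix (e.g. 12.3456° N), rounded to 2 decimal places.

102.00° W, 100.00° W

Field D=3, G=6: +3·20° lon, +6·10° lat → SW at lon -120°, lat -30°.
Square 9, 4: +9·2° lon, +4·1° lat → SW at lon -102°, lat -26°.
Cell spans 2° lon × 1° lat.
west 102.00° W, east 100.00° W.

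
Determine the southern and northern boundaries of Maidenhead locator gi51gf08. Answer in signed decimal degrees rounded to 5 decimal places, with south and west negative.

Field G=6, I=8: +6·20° lon, +8·10° lat → SW at lon -60°, lat -10°.
Square 5, 1: +5·2° lon, +1·1° lat → SW at lon -50°, lat -9°.
Subsquare g=6, f=5: +6·0.0833333° lon, +5·0.0416667° lat → SW at lon -49.5°, lat -8.79167°.
Extended square 0, 8: +0·0.00833333° lon, +8·0.00416667° lat → SW at lon -49.5°, lat -8.75833°.
Cell spans 0.00833333° lon × 0.00416667° lat.
south -8.75833, north -8.75417.

-8.75833, -8.75417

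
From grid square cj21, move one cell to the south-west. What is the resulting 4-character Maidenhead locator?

CJ10

Longitude square 2; −1 → 1.
Latitude square 1; −1 → 0.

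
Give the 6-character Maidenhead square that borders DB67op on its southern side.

DB67oo

Latitude subsquare p = 15; −1 → 14 = o.
The longitude characters are unchanged.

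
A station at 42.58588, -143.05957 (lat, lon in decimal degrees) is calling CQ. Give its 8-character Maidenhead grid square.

Shift to the Maidenhead origin (180°W, 90°S): lon 36.94043, lat 132.58588.
Field: lon ⌊36.94043/20⌋ = 1 → B; lat ⌊132.58588/10⌋ = 13 → N.
Square: lon ⌊16.94043/2⌋ = 8; lat ⌊2.58588/1⌋ = 2.
Subsquare: lon ⌊0.94043/0.0833333⌋ = 11 → l; lat ⌊0.58588/0.0416667⌋ = 14 → o.
Extended square: lon ⌊0.02376/0.00833333⌋ = 2; lat ⌊0.00255/0.00416667⌋ = 0.

BN82lo20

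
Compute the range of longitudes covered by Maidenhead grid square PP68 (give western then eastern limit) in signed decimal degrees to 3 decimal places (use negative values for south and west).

Field P=15, P=15: +15·20° lon, +15·10° lat → SW at lon 120°, lat 60°.
Square 6, 8: +6·2° lon, +8·1° lat → SW at lon 132°, lat 68°.
Cell spans 2° lon × 1° lat.
west 132.000, east 134.000.

132.000, 134.000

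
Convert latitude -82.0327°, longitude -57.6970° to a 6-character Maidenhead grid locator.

GA17dx

Add 180° to longitude and 90° to latitude: 122.3030, 7.9673.
Field (20°×10°, letters A–R): lon ⌊122.3030/20⌋ = 6 → G; lat ⌊7.9673/10⌋ = 0 → A.
Square (2°×1°, digits 0–9): lon ⌊2.3030/2⌋ = 1; lat ⌊7.9673/1⌋ = 7.
Subsquare (5′×2.5′, letters a–x): lon ⌊0.3030/0.0833333⌋ = 3 → d; lat ⌊0.9673/0.0416667⌋ = 23 → x.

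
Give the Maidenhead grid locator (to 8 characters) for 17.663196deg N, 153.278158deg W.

Shift to the Maidenhead origin (180°W, 90°S): lon 26.72184, lat 107.66320.
Field: lon ⌊26.72184/20⌋ = 1 → B; lat ⌊107.66320/10⌋ = 10 → K.
Square: lon ⌊6.72184/2⌋ = 3; lat ⌊7.66320/1⌋ = 7.
Subsquare: lon ⌊0.72184/0.0833333⌋ = 8 → i; lat ⌊0.66320/0.0416667⌋ = 15 → p.
Extended square: lon ⌊0.05518/0.00833333⌋ = 6; lat ⌊0.03820/0.00416667⌋ = 9.

BK37ip69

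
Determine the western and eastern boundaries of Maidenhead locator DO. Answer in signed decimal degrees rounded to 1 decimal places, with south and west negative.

Field D=3, O=14: +3·20° lon, +14·10° lat → SW at lon -120°, lat 50°.
Cell spans 20° lon × 10° lat.
west -120.0, east -100.0.

-120.0, -100.0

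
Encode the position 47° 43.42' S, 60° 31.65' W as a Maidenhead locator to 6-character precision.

FE92rg

Offset from 180°W / 90°S: lon 119.4725°, lat 42.2763°.
Field (20°×10°, letters A–R): lon ⌊119.4725/20⌋ = 5 → F; lat ⌊42.2763/10⌋ = 4 → E.
Square (2°×1°, digits 0–9): lon ⌊19.4725/2⌋ = 9; lat ⌊2.2763/1⌋ = 2.
Subsquare (5′×2.5′, letters a–x): lon ⌊1.4725/0.0833333⌋ = 17 → r; lat ⌊0.2763/0.0416667⌋ = 6 → g.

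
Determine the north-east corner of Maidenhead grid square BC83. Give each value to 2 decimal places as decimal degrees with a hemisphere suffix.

66.00° S, 142.00° W

Field B=1, C=2: +1·20° lon, +2·10° lat → SW at lon -160°, lat -70°.
Square 8, 3: +8·2° lon, +3·1° lat → SW at lon -144°, lat -67°.
Cell spans 2° lon × 1° lat. NE corner is SW corner plus one full cell.
latitude 66.00° S, longitude 142.00° W.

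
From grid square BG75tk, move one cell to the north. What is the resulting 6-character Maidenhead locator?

BG75tl

Latitude subsquare k = 10; +1 → 11 = l.
The longitude characters are unchanged.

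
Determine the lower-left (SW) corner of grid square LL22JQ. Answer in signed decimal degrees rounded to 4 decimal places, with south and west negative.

Field L=11, L=11: +11·20° lon, +11·10° lat → SW at lon 40°, lat 20°.
Square 2, 2: +2·2° lon, +2·1° lat → SW at lon 44°, lat 22°.
Subsquare j=9, q=16: +9·0.0833333° lon, +16·0.0416667° lat → SW at lon 44.75°, lat 22.6667°.
latitude 22.6667, longitude 44.7500.

22.6667, 44.7500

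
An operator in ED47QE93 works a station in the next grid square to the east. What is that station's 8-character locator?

Longitude extended square 9; +1 → 10, wraps to 0, carry into subsquare.
Longitude subsquare q = 16; +1 → 17 = r.
The latitude characters are unchanged.

ED47re03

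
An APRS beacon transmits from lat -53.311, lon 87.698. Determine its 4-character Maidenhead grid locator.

ND36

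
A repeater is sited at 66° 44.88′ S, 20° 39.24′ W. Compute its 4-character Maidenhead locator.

Shift to the Maidenhead origin (180°W, 90°S): lon 159.35, lat 23.25.
Field: lon ⌊159.35/20⌋ = 7 → H; lat ⌊23.25/10⌋ = 2 → C.
Square: lon ⌊19.35/2⌋ = 9; lat ⌊3.25/1⌋ = 3.

HC93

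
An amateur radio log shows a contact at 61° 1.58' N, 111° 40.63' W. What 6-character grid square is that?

DP41da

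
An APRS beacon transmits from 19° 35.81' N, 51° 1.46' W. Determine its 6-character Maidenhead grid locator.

Shift to the Maidenhead origin (180°W, 90°S): lon 128.9757, lat 109.5968.
Field: lon ⌊128.9757/20⌋ = 6 → G; lat ⌊109.5968/10⌋ = 10 → K.
Square: lon ⌊8.9757/2⌋ = 4; lat ⌊9.5968/1⌋ = 9.
Subsquare: lon ⌊0.9757/0.0833333⌋ = 11 → l; lat ⌊0.5968/0.0416667⌋ = 14 → o.

GK49lo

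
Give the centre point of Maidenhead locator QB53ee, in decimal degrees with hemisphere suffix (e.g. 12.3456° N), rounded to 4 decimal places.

76.8125° S, 150.3750° E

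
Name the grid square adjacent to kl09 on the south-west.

JL98

Longitude square 0; −1 → -1, wraps to 9, carry into field.
Longitude field K = 10; −1 → 9 = J.
Latitude square 9; −1 → 8.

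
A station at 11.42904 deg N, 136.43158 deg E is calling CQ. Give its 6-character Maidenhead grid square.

Offset from 180°W / 90°S: lon 316.4316°, lat 101.4290°.
Field: 316.4316/20 → 15 → P, 101.4290/10 → 10 → K; chars PK.
Square: 16.4316/2 → 8, 1.4290/1 → 1; chars 81.
Subsquare: 0.4316/0.0833333 → 5 → f, 0.4290/0.0416667 → 10 → k; chars fk.

PK81fk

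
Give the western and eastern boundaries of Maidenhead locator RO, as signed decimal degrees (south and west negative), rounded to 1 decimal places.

Field R=17, O=14: +17·20° lon, +14·10° lat → SW at lon 160°, lat 50°.
Cell spans 20° lon × 10° lat.
west 160.0, east 180.0.

160.0, 180.0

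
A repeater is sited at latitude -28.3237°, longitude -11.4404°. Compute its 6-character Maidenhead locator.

IG41gq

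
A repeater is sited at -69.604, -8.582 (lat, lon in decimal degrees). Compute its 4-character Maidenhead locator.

IC50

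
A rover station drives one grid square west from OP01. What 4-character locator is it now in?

NP91

Longitude square 0; −1 → -1, wraps to 9, carry into field.
Longitude field O = 14; −1 → 13 = N.
The latitude characters are unchanged.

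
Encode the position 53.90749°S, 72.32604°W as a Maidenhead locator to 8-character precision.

FD36uc02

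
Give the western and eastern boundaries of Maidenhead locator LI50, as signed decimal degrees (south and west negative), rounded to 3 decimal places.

Field L=11, I=8: +11·20° lon, +8·10° lat → SW at lon 40°, lat -10°.
Square 5, 0: +5·2° lon, +0·1° lat → SW at lon 50°, lat -10°.
Cell spans 2° lon × 1° lat.
west 50.000, east 52.000.

50.000, 52.000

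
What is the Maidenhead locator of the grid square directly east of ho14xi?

HO24ai

Longitude subsquare x = 23; +1 → 24, wraps to 0 = a, carry into square.
Longitude square 1; +1 → 2.
The latitude characters are unchanged.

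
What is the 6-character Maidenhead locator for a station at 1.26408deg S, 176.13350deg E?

RI88br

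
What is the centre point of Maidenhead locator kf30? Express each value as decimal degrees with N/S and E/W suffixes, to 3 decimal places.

Field K=10, F=5: +10·20° lon, +5·10° lat → SW at lon 20°, lat -40°.
Square 3, 0: +3·2° lon, +0·1° lat → SW at lon 26°, lat -40°.
Cell spans 2° lon × 1° lat. Centre is SW corner plus half of each.
latitude 39.500° S, longitude 27.000° E.

39.500° S, 27.000° E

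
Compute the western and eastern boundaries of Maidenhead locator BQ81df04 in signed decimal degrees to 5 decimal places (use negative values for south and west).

Field B=1, Q=16: +1·20° lon, +16·10° lat → SW at lon -160°, lat 70°.
Square 8, 1: +8·2° lon, +1·1° lat → SW at lon -144°, lat 71°.
Subsquare d=3, f=5: +3·0.0833333° lon, +5·0.0416667° lat → SW at lon -143.75°, lat 71.2083°.
Extended square 0, 4: +0·0.00833333° lon, +4·0.00416667° lat → SW at lon -143.75°, lat 71.225°.
Cell spans 0.00833333° lon × 0.00416667° lat.
west -143.75000, east -143.74167.

-143.75000, -143.74167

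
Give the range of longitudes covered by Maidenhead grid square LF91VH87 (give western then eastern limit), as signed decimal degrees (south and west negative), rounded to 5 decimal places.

59.81667, 59.82500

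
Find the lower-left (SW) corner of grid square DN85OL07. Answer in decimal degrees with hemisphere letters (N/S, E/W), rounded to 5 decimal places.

45.48750° N, 102.83333° W

Field D=3, N=13: +3·20° lon, +13·10° lat → SW at lon -120°, lat 40°.
Square 8, 5: +8·2° lon, +5·1° lat → SW at lon -104°, lat 45°.
Subsquare o=14, l=11: +14·0.0833333° lon, +11·0.0416667° lat → SW at lon -102.833°, lat 45.4583°.
Extended square 0, 7: +0·0.00833333° lon, +7·0.00416667° lat → SW at lon -102.833°, lat 45.4875°.
latitude 45.48750° N, longitude 102.83333° W.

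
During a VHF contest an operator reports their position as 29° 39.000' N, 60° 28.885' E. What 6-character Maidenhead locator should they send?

Shift to the Maidenhead origin (180°W, 90°S): lon 240.4814, lat 119.6500.
Field (20°×10°, letters A–R): 240.4814/20 → 12 → M, 119.6500/10 → 11 → L; chars ML.
Square (2°×1°, digits 0–9): 0.4814/2 → 0, 9.6500/1 → 9; chars 09.
Subsquare (5′×2.5′, letters a–x): 0.4814/0.0833333 → 5 → f, 0.6500/0.0416667 → 15 → p; chars fp.

ML09fp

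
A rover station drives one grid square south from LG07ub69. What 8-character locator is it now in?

Latitude extended square 9; −1 → 8.
The longitude characters are unchanged.

LG07ub68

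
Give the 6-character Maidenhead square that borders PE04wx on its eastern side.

PE04xx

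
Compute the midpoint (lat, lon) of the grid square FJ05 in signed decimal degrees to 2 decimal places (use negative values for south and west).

Field F=5, J=9: +5·20° lon, +9·10° lat → SW at lon -80°, lat 0°.
Square 0, 5: +0·2° lon, +5·1° lat → SW at lon -80°, lat 5°.
Cell spans 2° lon × 1° lat. Centre is SW corner plus half of each.
latitude 5.50, longitude -79.00.

5.50, -79.00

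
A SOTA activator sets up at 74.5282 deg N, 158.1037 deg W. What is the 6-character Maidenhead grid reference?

BQ04wm

Offset from 180°W / 90°S: lon 21.8963°, lat 164.5282°.
Field (20°×10°, letters A–R): 21.8963/20 → 1 → B, 164.5282/10 → 16 → Q; chars BQ.
Square (2°×1°, digits 0–9): 1.8963/2 → 0, 4.5282/1 → 4; chars 04.
Subsquare (5′×2.5′, letters a–x): 1.8963/0.0833333 → 22 → w, 0.5282/0.0416667 → 12 → m; chars wm.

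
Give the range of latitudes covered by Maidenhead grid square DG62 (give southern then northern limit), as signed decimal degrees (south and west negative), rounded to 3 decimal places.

-28.000, -27.000

Field D=3, G=6: +3·20° lon, +6·10° lat → SW at lon -120°, lat -30°.
Square 6, 2: +6·2° lon, +2·1° lat → SW at lon -108°, lat -28°.
Cell spans 2° lon × 1° lat.
south -28.000, north -27.000.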